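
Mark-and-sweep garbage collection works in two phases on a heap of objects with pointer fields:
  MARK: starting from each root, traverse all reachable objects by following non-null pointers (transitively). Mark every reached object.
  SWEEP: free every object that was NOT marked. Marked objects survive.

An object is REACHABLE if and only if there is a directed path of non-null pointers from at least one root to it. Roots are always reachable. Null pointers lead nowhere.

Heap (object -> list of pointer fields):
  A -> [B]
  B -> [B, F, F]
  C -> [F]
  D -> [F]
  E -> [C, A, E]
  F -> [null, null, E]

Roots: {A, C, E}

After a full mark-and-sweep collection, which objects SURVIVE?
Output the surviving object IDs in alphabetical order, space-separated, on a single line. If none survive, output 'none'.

Answer: A B C E F

Derivation:
Roots: A C E
Mark A: refs=B, marked=A
Mark C: refs=F, marked=A C
Mark E: refs=C A E, marked=A C E
Mark B: refs=B F F, marked=A B C E
Mark F: refs=null null E, marked=A B C E F
Unmarked (collected): D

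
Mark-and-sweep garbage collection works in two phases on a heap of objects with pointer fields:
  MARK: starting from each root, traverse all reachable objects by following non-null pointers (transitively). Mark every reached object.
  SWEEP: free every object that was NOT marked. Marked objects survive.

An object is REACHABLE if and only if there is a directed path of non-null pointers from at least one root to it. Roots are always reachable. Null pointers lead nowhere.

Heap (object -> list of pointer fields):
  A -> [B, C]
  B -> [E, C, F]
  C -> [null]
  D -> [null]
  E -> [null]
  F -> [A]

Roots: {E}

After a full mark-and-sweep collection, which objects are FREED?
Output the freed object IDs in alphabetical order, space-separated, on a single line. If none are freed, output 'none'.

Answer: A B C D F

Derivation:
Roots: E
Mark E: refs=null, marked=E
Unmarked (collected): A B C D F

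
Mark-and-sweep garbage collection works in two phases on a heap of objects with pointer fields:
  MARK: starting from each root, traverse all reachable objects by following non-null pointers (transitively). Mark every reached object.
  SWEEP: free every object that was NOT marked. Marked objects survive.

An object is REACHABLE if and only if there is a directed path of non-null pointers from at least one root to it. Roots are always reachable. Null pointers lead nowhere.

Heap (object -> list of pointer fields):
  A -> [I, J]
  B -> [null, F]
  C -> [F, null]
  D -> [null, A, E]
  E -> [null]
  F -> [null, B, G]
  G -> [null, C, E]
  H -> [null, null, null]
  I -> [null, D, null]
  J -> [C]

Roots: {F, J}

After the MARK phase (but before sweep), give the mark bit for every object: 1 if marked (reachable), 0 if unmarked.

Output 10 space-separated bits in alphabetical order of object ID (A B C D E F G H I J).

Answer: 0 1 1 0 1 1 1 0 0 1

Derivation:
Roots: F J
Mark F: refs=null B G, marked=F
Mark J: refs=C, marked=F J
Mark B: refs=null F, marked=B F J
Mark G: refs=null C E, marked=B F G J
Mark C: refs=F null, marked=B C F G J
Mark E: refs=null, marked=B C E F G J
Unmarked (collected): A D H I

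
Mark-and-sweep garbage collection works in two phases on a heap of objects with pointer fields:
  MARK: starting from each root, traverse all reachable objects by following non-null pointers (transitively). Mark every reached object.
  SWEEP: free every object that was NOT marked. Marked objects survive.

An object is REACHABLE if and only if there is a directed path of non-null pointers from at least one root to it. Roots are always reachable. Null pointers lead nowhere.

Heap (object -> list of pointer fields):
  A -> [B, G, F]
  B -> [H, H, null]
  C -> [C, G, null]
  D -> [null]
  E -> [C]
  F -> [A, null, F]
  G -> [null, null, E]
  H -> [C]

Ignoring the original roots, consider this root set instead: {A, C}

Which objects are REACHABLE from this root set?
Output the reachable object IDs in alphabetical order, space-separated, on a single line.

Answer: A B C E F G H

Derivation:
Roots: A C
Mark A: refs=B G F, marked=A
Mark C: refs=C G null, marked=A C
Mark B: refs=H H null, marked=A B C
Mark G: refs=null null E, marked=A B C G
Mark F: refs=A null F, marked=A B C F G
Mark H: refs=C, marked=A B C F G H
Mark E: refs=C, marked=A B C E F G H
Unmarked (collected): D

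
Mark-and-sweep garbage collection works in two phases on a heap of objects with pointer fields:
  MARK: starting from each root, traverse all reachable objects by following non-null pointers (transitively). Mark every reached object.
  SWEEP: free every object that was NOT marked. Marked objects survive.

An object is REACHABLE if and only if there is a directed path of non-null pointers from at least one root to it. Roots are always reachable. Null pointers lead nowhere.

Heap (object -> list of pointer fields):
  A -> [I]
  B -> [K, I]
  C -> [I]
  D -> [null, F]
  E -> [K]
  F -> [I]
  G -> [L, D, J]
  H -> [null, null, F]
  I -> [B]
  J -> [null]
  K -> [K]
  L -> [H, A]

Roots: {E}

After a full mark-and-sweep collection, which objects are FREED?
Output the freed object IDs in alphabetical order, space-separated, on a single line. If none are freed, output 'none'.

Answer: A B C D F G H I J L

Derivation:
Roots: E
Mark E: refs=K, marked=E
Mark K: refs=K, marked=E K
Unmarked (collected): A B C D F G H I J L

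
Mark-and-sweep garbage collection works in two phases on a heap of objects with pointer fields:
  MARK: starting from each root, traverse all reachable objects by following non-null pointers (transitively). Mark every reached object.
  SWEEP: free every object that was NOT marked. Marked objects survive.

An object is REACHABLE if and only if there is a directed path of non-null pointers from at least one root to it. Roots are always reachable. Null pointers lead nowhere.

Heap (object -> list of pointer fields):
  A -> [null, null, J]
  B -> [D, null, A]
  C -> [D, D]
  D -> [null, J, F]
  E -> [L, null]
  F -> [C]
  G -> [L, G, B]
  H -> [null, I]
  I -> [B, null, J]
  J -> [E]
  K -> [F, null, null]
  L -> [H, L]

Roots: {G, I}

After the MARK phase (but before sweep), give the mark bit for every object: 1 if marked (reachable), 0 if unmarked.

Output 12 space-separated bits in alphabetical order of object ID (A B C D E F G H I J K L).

Answer: 1 1 1 1 1 1 1 1 1 1 0 1

Derivation:
Roots: G I
Mark G: refs=L G B, marked=G
Mark I: refs=B null J, marked=G I
Mark L: refs=H L, marked=G I L
Mark B: refs=D null A, marked=B G I L
Mark J: refs=E, marked=B G I J L
Mark H: refs=null I, marked=B G H I J L
Mark D: refs=null J F, marked=B D G H I J L
Mark A: refs=null null J, marked=A B D G H I J L
Mark E: refs=L null, marked=A B D E G H I J L
Mark F: refs=C, marked=A B D E F G H I J L
Mark C: refs=D D, marked=A B C D E F G H I J L
Unmarked (collected): K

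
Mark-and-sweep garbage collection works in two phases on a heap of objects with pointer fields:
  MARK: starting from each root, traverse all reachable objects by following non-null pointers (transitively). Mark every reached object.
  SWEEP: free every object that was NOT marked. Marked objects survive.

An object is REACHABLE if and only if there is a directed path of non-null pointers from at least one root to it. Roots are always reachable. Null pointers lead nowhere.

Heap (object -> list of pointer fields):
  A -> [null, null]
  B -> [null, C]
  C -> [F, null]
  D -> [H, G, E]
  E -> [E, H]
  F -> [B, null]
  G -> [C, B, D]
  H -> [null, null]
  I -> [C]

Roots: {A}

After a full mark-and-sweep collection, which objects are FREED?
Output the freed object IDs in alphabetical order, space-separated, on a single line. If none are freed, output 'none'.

Roots: A
Mark A: refs=null null, marked=A
Unmarked (collected): B C D E F G H I

Answer: B C D E F G H I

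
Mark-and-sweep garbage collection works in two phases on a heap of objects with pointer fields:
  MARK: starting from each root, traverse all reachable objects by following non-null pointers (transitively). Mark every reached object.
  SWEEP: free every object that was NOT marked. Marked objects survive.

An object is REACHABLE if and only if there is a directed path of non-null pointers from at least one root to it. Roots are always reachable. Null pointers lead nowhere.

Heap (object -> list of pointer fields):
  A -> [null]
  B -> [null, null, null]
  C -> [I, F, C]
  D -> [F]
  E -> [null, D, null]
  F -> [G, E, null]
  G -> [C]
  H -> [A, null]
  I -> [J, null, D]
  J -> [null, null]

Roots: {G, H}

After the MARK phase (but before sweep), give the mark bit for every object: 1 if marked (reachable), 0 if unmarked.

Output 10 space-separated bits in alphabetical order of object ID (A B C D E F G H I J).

Answer: 1 0 1 1 1 1 1 1 1 1

Derivation:
Roots: G H
Mark G: refs=C, marked=G
Mark H: refs=A null, marked=G H
Mark C: refs=I F C, marked=C G H
Mark A: refs=null, marked=A C G H
Mark I: refs=J null D, marked=A C G H I
Mark F: refs=G E null, marked=A C F G H I
Mark J: refs=null null, marked=A C F G H I J
Mark D: refs=F, marked=A C D F G H I J
Mark E: refs=null D null, marked=A C D E F G H I J
Unmarked (collected): B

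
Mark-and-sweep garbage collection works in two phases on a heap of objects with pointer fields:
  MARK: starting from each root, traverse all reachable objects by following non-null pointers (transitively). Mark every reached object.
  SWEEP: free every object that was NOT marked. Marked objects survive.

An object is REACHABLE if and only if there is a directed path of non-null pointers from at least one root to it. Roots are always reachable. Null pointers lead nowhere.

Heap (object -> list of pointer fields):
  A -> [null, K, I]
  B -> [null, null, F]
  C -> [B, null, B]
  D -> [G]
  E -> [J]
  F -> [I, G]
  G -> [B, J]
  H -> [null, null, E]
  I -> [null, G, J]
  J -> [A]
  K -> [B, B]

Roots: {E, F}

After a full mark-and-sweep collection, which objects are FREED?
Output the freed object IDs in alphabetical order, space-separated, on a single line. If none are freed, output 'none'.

Roots: E F
Mark E: refs=J, marked=E
Mark F: refs=I G, marked=E F
Mark J: refs=A, marked=E F J
Mark I: refs=null G J, marked=E F I J
Mark G: refs=B J, marked=E F G I J
Mark A: refs=null K I, marked=A E F G I J
Mark B: refs=null null F, marked=A B E F G I J
Mark K: refs=B B, marked=A B E F G I J K
Unmarked (collected): C D H

Answer: C D H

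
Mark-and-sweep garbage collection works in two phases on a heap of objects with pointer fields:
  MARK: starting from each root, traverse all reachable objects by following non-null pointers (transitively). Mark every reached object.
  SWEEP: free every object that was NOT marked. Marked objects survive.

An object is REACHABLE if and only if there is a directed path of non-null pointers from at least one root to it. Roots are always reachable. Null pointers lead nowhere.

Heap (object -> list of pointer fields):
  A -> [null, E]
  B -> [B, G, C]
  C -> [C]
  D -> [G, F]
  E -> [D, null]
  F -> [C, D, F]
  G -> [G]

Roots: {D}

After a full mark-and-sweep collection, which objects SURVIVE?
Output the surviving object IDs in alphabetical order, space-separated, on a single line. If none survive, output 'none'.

Answer: C D F G

Derivation:
Roots: D
Mark D: refs=G F, marked=D
Mark G: refs=G, marked=D G
Mark F: refs=C D F, marked=D F G
Mark C: refs=C, marked=C D F G
Unmarked (collected): A B E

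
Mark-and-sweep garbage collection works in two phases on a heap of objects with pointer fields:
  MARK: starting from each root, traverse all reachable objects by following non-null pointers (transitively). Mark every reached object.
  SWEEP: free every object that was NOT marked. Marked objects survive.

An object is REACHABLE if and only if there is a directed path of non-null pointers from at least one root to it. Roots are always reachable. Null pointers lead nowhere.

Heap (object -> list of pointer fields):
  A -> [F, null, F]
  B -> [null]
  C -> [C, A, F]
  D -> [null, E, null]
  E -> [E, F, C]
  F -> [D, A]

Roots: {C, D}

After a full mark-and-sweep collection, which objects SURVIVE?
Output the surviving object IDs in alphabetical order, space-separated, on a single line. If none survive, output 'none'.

Roots: C D
Mark C: refs=C A F, marked=C
Mark D: refs=null E null, marked=C D
Mark A: refs=F null F, marked=A C D
Mark F: refs=D A, marked=A C D F
Mark E: refs=E F C, marked=A C D E F
Unmarked (collected): B

Answer: A C D E F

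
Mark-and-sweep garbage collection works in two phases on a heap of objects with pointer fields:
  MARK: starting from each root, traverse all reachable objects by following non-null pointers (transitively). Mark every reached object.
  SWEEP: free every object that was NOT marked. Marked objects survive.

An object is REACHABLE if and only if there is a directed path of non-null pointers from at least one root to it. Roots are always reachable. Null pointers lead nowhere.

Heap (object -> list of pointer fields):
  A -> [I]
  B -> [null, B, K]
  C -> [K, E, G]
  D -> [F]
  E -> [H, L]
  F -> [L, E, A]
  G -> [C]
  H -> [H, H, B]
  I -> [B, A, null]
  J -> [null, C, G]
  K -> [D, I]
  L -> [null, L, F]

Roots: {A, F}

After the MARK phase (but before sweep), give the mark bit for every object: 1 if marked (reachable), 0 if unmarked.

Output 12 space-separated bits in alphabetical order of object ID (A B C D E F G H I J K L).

Roots: A F
Mark A: refs=I, marked=A
Mark F: refs=L E A, marked=A F
Mark I: refs=B A null, marked=A F I
Mark L: refs=null L F, marked=A F I L
Mark E: refs=H L, marked=A E F I L
Mark B: refs=null B K, marked=A B E F I L
Mark H: refs=H H B, marked=A B E F H I L
Mark K: refs=D I, marked=A B E F H I K L
Mark D: refs=F, marked=A B D E F H I K L
Unmarked (collected): C G J

Answer: 1 1 0 1 1 1 0 1 1 0 1 1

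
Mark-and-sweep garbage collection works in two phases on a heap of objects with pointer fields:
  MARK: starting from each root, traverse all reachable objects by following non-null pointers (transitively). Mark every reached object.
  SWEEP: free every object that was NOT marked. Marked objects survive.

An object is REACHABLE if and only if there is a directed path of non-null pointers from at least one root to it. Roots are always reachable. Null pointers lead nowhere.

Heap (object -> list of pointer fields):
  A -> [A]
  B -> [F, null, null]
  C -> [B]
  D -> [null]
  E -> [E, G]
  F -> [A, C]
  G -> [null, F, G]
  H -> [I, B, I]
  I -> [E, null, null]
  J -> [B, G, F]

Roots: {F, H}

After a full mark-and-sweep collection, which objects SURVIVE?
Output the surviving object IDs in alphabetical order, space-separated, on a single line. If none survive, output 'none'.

Roots: F H
Mark F: refs=A C, marked=F
Mark H: refs=I B I, marked=F H
Mark A: refs=A, marked=A F H
Mark C: refs=B, marked=A C F H
Mark I: refs=E null null, marked=A C F H I
Mark B: refs=F null null, marked=A B C F H I
Mark E: refs=E G, marked=A B C E F H I
Mark G: refs=null F G, marked=A B C E F G H I
Unmarked (collected): D J

Answer: A B C E F G H I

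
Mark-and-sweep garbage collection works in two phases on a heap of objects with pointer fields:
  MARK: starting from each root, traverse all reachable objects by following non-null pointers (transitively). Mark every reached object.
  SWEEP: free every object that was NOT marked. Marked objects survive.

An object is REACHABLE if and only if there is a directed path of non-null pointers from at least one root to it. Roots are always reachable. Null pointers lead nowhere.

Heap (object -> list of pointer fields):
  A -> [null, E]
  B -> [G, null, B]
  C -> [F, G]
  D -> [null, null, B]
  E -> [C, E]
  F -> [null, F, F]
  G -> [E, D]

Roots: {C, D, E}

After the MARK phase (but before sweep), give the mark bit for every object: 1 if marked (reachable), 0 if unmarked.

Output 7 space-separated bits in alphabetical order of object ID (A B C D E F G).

Roots: C D E
Mark C: refs=F G, marked=C
Mark D: refs=null null B, marked=C D
Mark E: refs=C E, marked=C D E
Mark F: refs=null F F, marked=C D E F
Mark G: refs=E D, marked=C D E F G
Mark B: refs=G null B, marked=B C D E F G
Unmarked (collected): A

Answer: 0 1 1 1 1 1 1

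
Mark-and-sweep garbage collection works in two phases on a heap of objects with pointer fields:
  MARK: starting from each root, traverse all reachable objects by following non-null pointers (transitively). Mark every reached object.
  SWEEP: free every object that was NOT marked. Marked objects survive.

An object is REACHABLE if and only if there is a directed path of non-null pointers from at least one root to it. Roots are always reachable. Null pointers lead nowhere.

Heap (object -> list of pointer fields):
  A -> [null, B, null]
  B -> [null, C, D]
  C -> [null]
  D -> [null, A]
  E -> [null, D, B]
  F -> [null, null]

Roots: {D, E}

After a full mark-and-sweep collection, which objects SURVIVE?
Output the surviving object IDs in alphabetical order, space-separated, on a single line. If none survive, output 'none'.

Roots: D E
Mark D: refs=null A, marked=D
Mark E: refs=null D B, marked=D E
Mark A: refs=null B null, marked=A D E
Mark B: refs=null C D, marked=A B D E
Mark C: refs=null, marked=A B C D E
Unmarked (collected): F

Answer: A B C D E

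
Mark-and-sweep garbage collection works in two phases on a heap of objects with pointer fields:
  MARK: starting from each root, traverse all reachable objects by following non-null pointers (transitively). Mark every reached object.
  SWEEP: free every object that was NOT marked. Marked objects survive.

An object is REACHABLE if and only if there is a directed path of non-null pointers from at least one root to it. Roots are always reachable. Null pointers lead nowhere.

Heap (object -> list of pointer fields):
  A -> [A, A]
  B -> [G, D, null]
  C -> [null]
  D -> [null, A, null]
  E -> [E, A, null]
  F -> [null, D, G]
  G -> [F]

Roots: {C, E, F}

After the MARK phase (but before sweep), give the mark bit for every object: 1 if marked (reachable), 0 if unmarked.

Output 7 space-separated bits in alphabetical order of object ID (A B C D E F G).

Roots: C E F
Mark C: refs=null, marked=C
Mark E: refs=E A null, marked=C E
Mark F: refs=null D G, marked=C E F
Mark A: refs=A A, marked=A C E F
Mark D: refs=null A null, marked=A C D E F
Mark G: refs=F, marked=A C D E F G
Unmarked (collected): B

Answer: 1 0 1 1 1 1 1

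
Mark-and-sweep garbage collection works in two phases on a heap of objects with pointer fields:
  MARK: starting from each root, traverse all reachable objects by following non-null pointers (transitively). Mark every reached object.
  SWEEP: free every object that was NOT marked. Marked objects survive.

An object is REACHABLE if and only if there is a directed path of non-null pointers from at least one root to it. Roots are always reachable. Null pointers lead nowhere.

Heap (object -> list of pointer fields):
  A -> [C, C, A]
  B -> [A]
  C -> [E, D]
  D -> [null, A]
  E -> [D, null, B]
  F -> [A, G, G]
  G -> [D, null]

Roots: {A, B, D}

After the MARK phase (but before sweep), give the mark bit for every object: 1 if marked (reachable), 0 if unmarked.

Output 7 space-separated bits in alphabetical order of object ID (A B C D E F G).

Roots: A B D
Mark A: refs=C C A, marked=A
Mark B: refs=A, marked=A B
Mark D: refs=null A, marked=A B D
Mark C: refs=E D, marked=A B C D
Mark E: refs=D null B, marked=A B C D E
Unmarked (collected): F G

Answer: 1 1 1 1 1 0 0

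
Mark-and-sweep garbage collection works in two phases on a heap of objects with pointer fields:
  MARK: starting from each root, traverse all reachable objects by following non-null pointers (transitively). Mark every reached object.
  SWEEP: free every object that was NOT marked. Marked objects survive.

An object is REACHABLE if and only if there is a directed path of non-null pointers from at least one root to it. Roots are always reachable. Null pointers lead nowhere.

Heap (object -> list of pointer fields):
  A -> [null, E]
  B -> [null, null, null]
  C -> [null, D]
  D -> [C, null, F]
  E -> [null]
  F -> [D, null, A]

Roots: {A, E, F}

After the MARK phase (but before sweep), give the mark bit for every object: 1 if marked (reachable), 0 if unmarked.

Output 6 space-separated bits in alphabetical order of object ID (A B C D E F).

Answer: 1 0 1 1 1 1

Derivation:
Roots: A E F
Mark A: refs=null E, marked=A
Mark E: refs=null, marked=A E
Mark F: refs=D null A, marked=A E F
Mark D: refs=C null F, marked=A D E F
Mark C: refs=null D, marked=A C D E F
Unmarked (collected): B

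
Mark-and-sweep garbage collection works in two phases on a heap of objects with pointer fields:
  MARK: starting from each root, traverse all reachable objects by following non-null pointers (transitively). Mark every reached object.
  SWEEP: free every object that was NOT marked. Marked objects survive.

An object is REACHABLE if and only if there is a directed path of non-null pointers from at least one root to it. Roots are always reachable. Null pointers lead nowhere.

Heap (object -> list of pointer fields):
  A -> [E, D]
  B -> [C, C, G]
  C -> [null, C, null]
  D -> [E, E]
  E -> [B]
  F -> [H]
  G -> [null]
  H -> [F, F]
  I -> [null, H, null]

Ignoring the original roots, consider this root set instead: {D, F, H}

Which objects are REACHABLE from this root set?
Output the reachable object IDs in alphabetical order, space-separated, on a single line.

Answer: B C D E F G H

Derivation:
Roots: D F H
Mark D: refs=E E, marked=D
Mark F: refs=H, marked=D F
Mark H: refs=F F, marked=D F H
Mark E: refs=B, marked=D E F H
Mark B: refs=C C G, marked=B D E F H
Mark C: refs=null C null, marked=B C D E F H
Mark G: refs=null, marked=B C D E F G H
Unmarked (collected): A I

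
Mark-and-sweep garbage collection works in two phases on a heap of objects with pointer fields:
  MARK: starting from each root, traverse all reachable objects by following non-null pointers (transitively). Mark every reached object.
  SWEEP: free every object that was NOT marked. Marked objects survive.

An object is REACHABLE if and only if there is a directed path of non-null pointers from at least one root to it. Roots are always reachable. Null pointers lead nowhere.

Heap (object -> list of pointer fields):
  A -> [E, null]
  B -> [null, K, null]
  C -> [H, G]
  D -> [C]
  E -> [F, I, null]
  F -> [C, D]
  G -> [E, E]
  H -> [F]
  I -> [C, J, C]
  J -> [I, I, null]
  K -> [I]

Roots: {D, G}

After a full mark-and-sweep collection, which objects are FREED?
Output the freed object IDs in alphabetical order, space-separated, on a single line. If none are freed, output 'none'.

Roots: D G
Mark D: refs=C, marked=D
Mark G: refs=E E, marked=D G
Mark C: refs=H G, marked=C D G
Mark E: refs=F I null, marked=C D E G
Mark H: refs=F, marked=C D E G H
Mark F: refs=C D, marked=C D E F G H
Mark I: refs=C J C, marked=C D E F G H I
Mark J: refs=I I null, marked=C D E F G H I J
Unmarked (collected): A B K

Answer: A B K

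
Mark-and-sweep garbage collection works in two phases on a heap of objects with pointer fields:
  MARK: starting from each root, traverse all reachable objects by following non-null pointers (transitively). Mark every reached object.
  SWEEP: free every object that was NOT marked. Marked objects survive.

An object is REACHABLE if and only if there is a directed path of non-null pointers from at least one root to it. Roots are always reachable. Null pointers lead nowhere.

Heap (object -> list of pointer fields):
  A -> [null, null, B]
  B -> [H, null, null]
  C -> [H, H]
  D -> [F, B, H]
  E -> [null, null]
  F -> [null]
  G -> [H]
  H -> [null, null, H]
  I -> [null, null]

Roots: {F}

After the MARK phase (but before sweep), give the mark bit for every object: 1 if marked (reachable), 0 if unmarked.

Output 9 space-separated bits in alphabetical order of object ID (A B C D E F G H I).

Answer: 0 0 0 0 0 1 0 0 0

Derivation:
Roots: F
Mark F: refs=null, marked=F
Unmarked (collected): A B C D E G H I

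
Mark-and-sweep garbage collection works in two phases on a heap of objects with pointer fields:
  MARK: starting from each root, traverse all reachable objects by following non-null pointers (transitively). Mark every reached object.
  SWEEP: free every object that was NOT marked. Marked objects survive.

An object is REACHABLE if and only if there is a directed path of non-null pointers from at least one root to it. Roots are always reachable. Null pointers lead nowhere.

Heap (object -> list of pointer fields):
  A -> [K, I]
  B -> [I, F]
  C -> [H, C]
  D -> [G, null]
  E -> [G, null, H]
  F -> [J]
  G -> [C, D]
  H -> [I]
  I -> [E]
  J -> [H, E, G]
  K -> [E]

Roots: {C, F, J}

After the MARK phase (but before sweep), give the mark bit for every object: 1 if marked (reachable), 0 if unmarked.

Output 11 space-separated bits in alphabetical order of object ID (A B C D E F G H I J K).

Answer: 0 0 1 1 1 1 1 1 1 1 0

Derivation:
Roots: C F J
Mark C: refs=H C, marked=C
Mark F: refs=J, marked=C F
Mark J: refs=H E G, marked=C F J
Mark H: refs=I, marked=C F H J
Mark E: refs=G null H, marked=C E F H J
Mark G: refs=C D, marked=C E F G H J
Mark I: refs=E, marked=C E F G H I J
Mark D: refs=G null, marked=C D E F G H I J
Unmarked (collected): A B K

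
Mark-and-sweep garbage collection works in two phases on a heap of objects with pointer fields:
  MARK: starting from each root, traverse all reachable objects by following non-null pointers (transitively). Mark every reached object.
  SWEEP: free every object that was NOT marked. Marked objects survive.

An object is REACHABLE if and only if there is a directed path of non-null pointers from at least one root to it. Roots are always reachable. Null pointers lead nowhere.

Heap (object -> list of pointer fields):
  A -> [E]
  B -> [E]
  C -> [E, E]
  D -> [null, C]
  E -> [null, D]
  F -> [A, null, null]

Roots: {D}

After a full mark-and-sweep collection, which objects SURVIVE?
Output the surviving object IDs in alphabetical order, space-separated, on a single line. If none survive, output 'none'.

Answer: C D E

Derivation:
Roots: D
Mark D: refs=null C, marked=D
Mark C: refs=E E, marked=C D
Mark E: refs=null D, marked=C D E
Unmarked (collected): A B F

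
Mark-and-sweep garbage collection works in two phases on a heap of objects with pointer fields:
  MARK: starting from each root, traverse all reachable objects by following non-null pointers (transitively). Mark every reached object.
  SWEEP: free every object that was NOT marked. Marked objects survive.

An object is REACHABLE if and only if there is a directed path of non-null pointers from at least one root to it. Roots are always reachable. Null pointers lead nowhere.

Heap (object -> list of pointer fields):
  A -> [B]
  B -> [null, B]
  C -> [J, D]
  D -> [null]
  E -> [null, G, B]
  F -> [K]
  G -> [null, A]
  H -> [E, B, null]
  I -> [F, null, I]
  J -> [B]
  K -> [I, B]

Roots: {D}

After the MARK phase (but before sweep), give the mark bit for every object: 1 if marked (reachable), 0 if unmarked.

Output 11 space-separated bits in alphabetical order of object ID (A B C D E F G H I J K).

Roots: D
Mark D: refs=null, marked=D
Unmarked (collected): A B C E F G H I J K

Answer: 0 0 0 1 0 0 0 0 0 0 0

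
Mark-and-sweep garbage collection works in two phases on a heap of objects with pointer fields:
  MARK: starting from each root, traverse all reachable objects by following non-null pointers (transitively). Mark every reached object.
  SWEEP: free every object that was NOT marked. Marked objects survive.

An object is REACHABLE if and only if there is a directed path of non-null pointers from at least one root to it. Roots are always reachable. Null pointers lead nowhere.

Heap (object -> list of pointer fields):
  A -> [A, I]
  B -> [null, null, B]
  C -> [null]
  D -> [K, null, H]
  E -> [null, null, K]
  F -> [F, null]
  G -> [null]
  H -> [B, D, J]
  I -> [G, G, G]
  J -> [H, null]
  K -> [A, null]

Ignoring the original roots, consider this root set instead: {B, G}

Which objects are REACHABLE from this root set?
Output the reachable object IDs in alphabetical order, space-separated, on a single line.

Answer: B G

Derivation:
Roots: B G
Mark B: refs=null null B, marked=B
Mark G: refs=null, marked=B G
Unmarked (collected): A C D E F H I J K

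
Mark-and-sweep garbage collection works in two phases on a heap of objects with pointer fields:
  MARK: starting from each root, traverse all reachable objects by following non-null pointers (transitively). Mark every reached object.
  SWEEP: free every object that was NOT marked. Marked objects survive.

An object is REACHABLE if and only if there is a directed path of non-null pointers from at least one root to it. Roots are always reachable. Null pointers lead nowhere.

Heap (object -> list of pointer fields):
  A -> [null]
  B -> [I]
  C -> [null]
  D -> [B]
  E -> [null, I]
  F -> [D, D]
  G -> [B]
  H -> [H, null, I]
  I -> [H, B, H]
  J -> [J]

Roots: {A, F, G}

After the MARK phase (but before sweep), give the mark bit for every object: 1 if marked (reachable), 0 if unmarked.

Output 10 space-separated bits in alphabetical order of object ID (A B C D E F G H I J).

Answer: 1 1 0 1 0 1 1 1 1 0

Derivation:
Roots: A F G
Mark A: refs=null, marked=A
Mark F: refs=D D, marked=A F
Mark G: refs=B, marked=A F G
Mark D: refs=B, marked=A D F G
Mark B: refs=I, marked=A B D F G
Mark I: refs=H B H, marked=A B D F G I
Mark H: refs=H null I, marked=A B D F G H I
Unmarked (collected): C E J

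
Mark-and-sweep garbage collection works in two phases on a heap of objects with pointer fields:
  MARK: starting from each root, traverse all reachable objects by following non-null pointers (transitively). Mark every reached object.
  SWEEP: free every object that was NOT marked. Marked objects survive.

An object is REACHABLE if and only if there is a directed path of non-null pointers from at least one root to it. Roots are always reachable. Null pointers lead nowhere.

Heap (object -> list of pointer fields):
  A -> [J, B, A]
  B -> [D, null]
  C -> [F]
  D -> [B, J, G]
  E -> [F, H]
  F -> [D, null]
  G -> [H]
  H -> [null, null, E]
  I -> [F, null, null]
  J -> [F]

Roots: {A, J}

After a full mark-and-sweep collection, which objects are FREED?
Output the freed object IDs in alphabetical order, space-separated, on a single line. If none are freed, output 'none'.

Roots: A J
Mark A: refs=J B A, marked=A
Mark J: refs=F, marked=A J
Mark B: refs=D null, marked=A B J
Mark F: refs=D null, marked=A B F J
Mark D: refs=B J G, marked=A B D F J
Mark G: refs=H, marked=A B D F G J
Mark H: refs=null null E, marked=A B D F G H J
Mark E: refs=F H, marked=A B D E F G H J
Unmarked (collected): C I

Answer: C I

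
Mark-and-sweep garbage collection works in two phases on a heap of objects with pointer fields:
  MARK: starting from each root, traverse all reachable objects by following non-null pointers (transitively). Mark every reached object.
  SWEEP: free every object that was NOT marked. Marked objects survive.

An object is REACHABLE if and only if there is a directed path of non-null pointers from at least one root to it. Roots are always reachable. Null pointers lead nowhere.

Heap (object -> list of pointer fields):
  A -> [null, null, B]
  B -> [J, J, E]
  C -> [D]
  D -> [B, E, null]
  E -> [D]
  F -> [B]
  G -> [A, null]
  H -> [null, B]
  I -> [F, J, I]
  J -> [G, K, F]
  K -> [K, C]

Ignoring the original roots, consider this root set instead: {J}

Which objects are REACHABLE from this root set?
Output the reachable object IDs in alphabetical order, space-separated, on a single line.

Roots: J
Mark J: refs=G K F, marked=J
Mark G: refs=A null, marked=G J
Mark K: refs=K C, marked=G J K
Mark F: refs=B, marked=F G J K
Mark A: refs=null null B, marked=A F G J K
Mark C: refs=D, marked=A C F G J K
Mark B: refs=J J E, marked=A B C F G J K
Mark D: refs=B E null, marked=A B C D F G J K
Mark E: refs=D, marked=A B C D E F G J K
Unmarked (collected): H I

Answer: A B C D E F G J K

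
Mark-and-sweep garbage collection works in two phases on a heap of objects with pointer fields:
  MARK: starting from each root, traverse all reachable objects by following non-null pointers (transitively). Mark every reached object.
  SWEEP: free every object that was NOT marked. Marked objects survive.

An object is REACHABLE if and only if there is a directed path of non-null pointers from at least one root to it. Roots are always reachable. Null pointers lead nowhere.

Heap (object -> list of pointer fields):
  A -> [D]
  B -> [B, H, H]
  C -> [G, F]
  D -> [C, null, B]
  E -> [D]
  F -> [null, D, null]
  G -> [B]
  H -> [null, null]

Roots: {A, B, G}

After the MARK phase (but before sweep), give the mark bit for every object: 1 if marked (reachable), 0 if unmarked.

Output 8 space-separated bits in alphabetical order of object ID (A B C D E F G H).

Answer: 1 1 1 1 0 1 1 1

Derivation:
Roots: A B G
Mark A: refs=D, marked=A
Mark B: refs=B H H, marked=A B
Mark G: refs=B, marked=A B G
Mark D: refs=C null B, marked=A B D G
Mark H: refs=null null, marked=A B D G H
Mark C: refs=G F, marked=A B C D G H
Mark F: refs=null D null, marked=A B C D F G H
Unmarked (collected): E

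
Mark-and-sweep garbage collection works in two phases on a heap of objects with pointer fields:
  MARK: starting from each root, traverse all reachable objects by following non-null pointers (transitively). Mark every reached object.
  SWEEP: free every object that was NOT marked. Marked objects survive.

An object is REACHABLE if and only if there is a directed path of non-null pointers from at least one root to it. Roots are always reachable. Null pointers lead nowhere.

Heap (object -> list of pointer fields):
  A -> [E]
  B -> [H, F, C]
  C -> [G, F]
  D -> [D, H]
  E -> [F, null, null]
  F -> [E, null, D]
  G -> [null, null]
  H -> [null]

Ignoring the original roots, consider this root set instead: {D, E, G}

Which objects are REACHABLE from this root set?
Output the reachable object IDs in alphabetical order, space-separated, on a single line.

Answer: D E F G H

Derivation:
Roots: D E G
Mark D: refs=D H, marked=D
Mark E: refs=F null null, marked=D E
Mark G: refs=null null, marked=D E G
Mark H: refs=null, marked=D E G H
Mark F: refs=E null D, marked=D E F G H
Unmarked (collected): A B C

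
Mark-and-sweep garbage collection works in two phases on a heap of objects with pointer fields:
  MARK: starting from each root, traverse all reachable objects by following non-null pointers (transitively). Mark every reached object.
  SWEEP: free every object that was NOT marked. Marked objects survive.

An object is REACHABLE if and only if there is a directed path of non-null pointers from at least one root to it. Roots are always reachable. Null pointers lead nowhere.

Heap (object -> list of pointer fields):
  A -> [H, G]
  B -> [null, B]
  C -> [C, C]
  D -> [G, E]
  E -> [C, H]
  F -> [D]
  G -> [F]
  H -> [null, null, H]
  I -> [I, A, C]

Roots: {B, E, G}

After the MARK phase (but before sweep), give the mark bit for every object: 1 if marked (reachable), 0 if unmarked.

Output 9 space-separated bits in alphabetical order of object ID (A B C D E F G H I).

Roots: B E G
Mark B: refs=null B, marked=B
Mark E: refs=C H, marked=B E
Mark G: refs=F, marked=B E G
Mark C: refs=C C, marked=B C E G
Mark H: refs=null null H, marked=B C E G H
Mark F: refs=D, marked=B C E F G H
Mark D: refs=G E, marked=B C D E F G H
Unmarked (collected): A I

Answer: 0 1 1 1 1 1 1 1 0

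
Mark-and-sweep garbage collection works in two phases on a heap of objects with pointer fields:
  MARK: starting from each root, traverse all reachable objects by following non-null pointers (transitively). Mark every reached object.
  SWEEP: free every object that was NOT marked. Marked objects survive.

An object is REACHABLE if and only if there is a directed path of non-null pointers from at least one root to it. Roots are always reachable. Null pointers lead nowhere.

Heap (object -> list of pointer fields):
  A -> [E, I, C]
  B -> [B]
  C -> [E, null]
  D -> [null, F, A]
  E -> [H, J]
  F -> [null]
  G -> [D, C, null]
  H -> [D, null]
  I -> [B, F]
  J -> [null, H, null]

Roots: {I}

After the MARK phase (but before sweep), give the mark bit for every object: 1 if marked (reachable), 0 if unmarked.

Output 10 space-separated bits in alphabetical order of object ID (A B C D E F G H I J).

Roots: I
Mark I: refs=B F, marked=I
Mark B: refs=B, marked=B I
Mark F: refs=null, marked=B F I
Unmarked (collected): A C D E G H J

Answer: 0 1 0 0 0 1 0 0 1 0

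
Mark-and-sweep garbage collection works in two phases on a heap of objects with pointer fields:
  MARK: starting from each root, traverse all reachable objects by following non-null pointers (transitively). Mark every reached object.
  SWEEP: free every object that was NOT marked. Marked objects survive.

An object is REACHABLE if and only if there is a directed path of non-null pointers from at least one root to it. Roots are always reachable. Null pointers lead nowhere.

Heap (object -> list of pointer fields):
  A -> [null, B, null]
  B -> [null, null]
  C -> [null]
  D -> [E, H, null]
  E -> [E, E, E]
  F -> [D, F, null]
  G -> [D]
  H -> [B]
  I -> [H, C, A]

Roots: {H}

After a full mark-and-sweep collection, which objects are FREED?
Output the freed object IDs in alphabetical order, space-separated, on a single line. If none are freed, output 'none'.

Answer: A C D E F G I

Derivation:
Roots: H
Mark H: refs=B, marked=H
Mark B: refs=null null, marked=B H
Unmarked (collected): A C D E F G I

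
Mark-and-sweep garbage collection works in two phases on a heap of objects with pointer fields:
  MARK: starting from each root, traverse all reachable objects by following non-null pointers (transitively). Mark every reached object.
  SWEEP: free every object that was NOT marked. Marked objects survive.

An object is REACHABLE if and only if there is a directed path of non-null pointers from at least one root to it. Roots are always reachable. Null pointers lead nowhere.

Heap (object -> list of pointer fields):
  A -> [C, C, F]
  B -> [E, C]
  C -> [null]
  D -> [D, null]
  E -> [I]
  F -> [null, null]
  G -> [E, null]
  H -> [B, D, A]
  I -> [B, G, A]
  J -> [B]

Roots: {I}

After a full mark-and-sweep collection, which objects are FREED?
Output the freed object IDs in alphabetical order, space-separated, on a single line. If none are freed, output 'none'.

Roots: I
Mark I: refs=B G A, marked=I
Mark B: refs=E C, marked=B I
Mark G: refs=E null, marked=B G I
Mark A: refs=C C F, marked=A B G I
Mark E: refs=I, marked=A B E G I
Mark C: refs=null, marked=A B C E G I
Mark F: refs=null null, marked=A B C E F G I
Unmarked (collected): D H J

Answer: D H J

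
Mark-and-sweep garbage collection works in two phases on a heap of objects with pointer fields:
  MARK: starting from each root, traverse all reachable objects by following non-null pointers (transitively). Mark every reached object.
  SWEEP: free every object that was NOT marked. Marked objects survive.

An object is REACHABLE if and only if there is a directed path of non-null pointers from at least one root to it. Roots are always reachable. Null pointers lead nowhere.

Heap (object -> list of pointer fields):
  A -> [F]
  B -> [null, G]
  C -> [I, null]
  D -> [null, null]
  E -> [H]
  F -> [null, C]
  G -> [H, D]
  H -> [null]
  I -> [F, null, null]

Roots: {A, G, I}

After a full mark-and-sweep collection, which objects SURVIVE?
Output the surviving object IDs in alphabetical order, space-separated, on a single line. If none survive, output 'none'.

Answer: A C D F G H I

Derivation:
Roots: A G I
Mark A: refs=F, marked=A
Mark G: refs=H D, marked=A G
Mark I: refs=F null null, marked=A G I
Mark F: refs=null C, marked=A F G I
Mark H: refs=null, marked=A F G H I
Mark D: refs=null null, marked=A D F G H I
Mark C: refs=I null, marked=A C D F G H I
Unmarked (collected): B E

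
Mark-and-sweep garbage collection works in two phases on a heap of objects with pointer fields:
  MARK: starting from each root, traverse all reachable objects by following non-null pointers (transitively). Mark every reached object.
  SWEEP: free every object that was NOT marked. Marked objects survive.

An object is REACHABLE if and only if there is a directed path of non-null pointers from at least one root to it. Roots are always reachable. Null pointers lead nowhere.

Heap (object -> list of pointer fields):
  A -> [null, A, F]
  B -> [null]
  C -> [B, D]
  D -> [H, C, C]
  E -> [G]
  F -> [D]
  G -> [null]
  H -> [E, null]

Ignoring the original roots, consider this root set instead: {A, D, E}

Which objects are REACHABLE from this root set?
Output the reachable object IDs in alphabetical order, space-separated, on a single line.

Answer: A B C D E F G H

Derivation:
Roots: A D E
Mark A: refs=null A F, marked=A
Mark D: refs=H C C, marked=A D
Mark E: refs=G, marked=A D E
Mark F: refs=D, marked=A D E F
Mark H: refs=E null, marked=A D E F H
Mark C: refs=B D, marked=A C D E F H
Mark G: refs=null, marked=A C D E F G H
Mark B: refs=null, marked=A B C D E F G H
Unmarked (collected): (none)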